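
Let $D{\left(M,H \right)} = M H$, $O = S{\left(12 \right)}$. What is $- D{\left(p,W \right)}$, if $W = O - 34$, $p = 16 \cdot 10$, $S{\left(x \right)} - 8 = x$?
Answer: $2240$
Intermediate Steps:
$S{\left(x \right)} = 8 + x$
$p = 160$
$O = 20$ ($O = 8 + 12 = 20$)
$W = -14$ ($W = 20 - 34 = -14$)
$D{\left(M,H \right)} = H M$
$- D{\left(p,W \right)} = - \left(-14\right) 160 = \left(-1\right) \left(-2240\right) = 2240$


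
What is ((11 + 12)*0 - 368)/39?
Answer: -368/39 ≈ -9.4359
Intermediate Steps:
((11 + 12)*0 - 368)/39 = (23*0 - 368)*(1/39) = (0 - 368)*(1/39) = -368*1/39 = -368/39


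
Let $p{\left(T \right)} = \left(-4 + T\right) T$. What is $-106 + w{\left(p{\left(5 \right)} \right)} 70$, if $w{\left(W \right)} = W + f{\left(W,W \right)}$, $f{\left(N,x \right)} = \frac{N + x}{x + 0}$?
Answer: $384$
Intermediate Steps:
$f{\left(N,x \right)} = \frac{N + x}{x}$
$p{\left(T \right)} = T \left(-4 + T\right)$
$w{\left(W \right)} = 2 + W$ ($w{\left(W \right)} = W + \frac{W + W}{W} = W + \frac{2 W}{W} = W + 2 = 2 + W$)
$-106 + w{\left(p{\left(5 \right)} \right)} 70 = -106 + \left(2 + 5 \left(-4 + 5\right)\right) 70 = -106 + \left(2 + 5 \cdot 1\right) 70 = -106 + \left(2 + 5\right) 70 = -106 + 7 \cdot 70 = -106 + 490 = 384$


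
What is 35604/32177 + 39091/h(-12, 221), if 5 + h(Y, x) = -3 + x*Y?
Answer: -50570629/3721340 ≈ -13.589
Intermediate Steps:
h(Y, x) = -8 + Y*x (h(Y, x) = -5 + (-3 + x*Y) = -5 + (-3 + Y*x) = -8 + Y*x)
35604/32177 + 39091/h(-12, 221) = 35604/32177 + 39091/(-8 - 12*221) = 35604*(1/32177) + 39091/(-8 - 2652) = 1548/1399 + 39091/(-2660) = 1548/1399 + 39091*(-1/2660) = 1548/1399 - 39091/2660 = -50570629/3721340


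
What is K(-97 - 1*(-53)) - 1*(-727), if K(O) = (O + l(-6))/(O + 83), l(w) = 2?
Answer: 9437/13 ≈ 725.92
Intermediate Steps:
K(O) = (2 + O)/(83 + O) (K(O) = (O + 2)/(O + 83) = (2 + O)/(83 + O))
K(-97 - 1*(-53)) - 1*(-727) = (2 + (-97 - 1*(-53)))/(83 + (-97 - 1*(-53))) - 1*(-727) = (2 + (-97 + 53))/(83 + (-97 + 53)) + 727 = (2 - 44)/(83 - 44) + 727 = -42/39 + 727 = (1/39)*(-42) + 727 = -14/13 + 727 = 9437/13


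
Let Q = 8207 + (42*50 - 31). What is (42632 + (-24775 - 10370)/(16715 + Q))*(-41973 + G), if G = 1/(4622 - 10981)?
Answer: -34123828149112604/19070641 ≈ -1.7893e+9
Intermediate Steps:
G = -1/6359 (G = 1/(-6359) = -1/6359 ≈ -0.00015726)
Q = 10276 (Q = 8207 + (2100 - 31) = 8207 + 2069 = 10276)
(42632 + (-24775 - 10370)/(16715 + Q))*(-41973 + G) = (42632 + (-24775 - 10370)/(16715 + 10276))*(-41973 - 1/6359) = (42632 - 35145/26991)*(-266906308/6359) = (42632 - 35145*1/26991)*(-266906308/6359) = (42632 - 3905/2999)*(-266906308/6359) = (127849463/2999)*(-266906308/6359) = -34123828149112604/19070641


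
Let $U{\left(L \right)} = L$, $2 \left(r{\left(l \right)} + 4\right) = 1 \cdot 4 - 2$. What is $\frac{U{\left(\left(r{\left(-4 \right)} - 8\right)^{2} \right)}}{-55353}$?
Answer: $- \frac{121}{55353} \approx -0.002186$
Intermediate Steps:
$r{\left(l \right)} = -3$ ($r{\left(l \right)} = -4 + \frac{1 \cdot 4 - 2}{2} = -4 + \frac{4 - 2}{2} = -4 + \frac{1}{2} \cdot 2 = -4 + 1 = -3$)
$\frac{U{\left(\left(r{\left(-4 \right)} - 8\right)^{2} \right)}}{-55353} = \frac{\left(-3 - 8\right)^{2}}{-55353} = \left(-11\right)^{2} \left(- \frac{1}{55353}\right) = 121 \left(- \frac{1}{55353}\right) = - \frac{121}{55353}$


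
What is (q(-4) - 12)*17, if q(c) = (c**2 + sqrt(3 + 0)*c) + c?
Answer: -68*sqrt(3) ≈ -117.78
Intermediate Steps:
q(c) = c + c**2 + c*sqrt(3) (q(c) = (c**2 + sqrt(3)*c) + c = (c**2 + c*sqrt(3)) + c = c + c**2 + c*sqrt(3))
(q(-4) - 12)*17 = (-4*(1 - 4 + sqrt(3)) - 12)*17 = (-4*(-3 + sqrt(3)) - 12)*17 = ((12 - 4*sqrt(3)) - 12)*17 = -4*sqrt(3)*17 = -68*sqrt(3)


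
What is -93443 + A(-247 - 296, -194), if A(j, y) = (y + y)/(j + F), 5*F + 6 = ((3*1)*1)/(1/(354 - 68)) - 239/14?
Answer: -2459486043/26321 ≈ -93442.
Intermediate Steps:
F = 11689/70 (F = -6/5 + (((3*1)*1)/(1/(354 - 68)) - 239/14)/5 = -6/5 + ((3*1)/(1/286) - 239*1/14)/5 = -6/5 + (3/(1/286) - 239/14)/5 = -6/5 + (3*286 - 239/14)/5 = -6/5 + (858 - 239/14)/5 = -6/5 + (⅕)*(11773/14) = -6/5 + 11773/70 = 11689/70 ≈ 166.99)
A(j, y) = 2*y/(11689/70 + j) (A(j, y) = (y + y)/(j + 11689/70) = (2*y)/(11689/70 + j) = 2*y/(11689/70 + j))
-93443 + A(-247 - 296, -194) = -93443 + 140*(-194)/(11689 + 70*(-247 - 296)) = -93443 + 140*(-194)/(11689 + 70*(-543)) = -93443 + 140*(-194)/(11689 - 38010) = -93443 + 140*(-194)/(-26321) = -93443 + 140*(-194)*(-1/26321) = -93443 + 27160/26321 = -2459486043/26321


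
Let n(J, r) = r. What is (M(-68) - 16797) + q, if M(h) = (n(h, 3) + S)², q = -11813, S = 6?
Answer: -28529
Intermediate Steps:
M(h) = 81 (M(h) = (3 + 6)² = 9² = 81)
(M(-68) - 16797) + q = (81 - 16797) - 11813 = -16716 - 11813 = -28529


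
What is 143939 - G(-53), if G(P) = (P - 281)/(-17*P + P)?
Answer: 61030303/424 ≈ 1.4394e+5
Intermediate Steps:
G(P) = -(-281 + P)/(16*P) (G(P) = (-281 + P)/((-16*P)) = (-281 + P)*(-1/(16*P)) = -(-281 + P)/(16*P))
143939 - G(-53) = 143939 - (281 - 1*(-53))/(16*(-53)) = 143939 - (-1)*(281 + 53)/(16*53) = 143939 - (-1)*334/(16*53) = 143939 - 1*(-167/424) = 143939 + 167/424 = 61030303/424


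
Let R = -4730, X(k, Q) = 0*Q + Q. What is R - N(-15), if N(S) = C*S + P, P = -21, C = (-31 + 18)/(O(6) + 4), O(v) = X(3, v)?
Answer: -9457/2 ≈ -4728.5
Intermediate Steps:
X(k, Q) = Q (X(k, Q) = 0 + Q = Q)
O(v) = v
C = -13/10 (C = (-31 + 18)/(6 + 4) = -13/10 ≈ -1.3000)
N(S) = -21 - 13*S/10 (N(S) = -13*S/10 - 21 = -21 - 13*S/10)
R - N(-15) = -4730 - (-21 - 13/10*(-15)) = -4730 - (-21 + 39/2) = -4730 - 1*(-3/2) = -4730 + 3/2 = -9457/2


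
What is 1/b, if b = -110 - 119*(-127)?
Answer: 1/15003 ≈ 6.6653e-5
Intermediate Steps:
b = 15003 (b = -110 + 15113 = 15003)
1/b = 1/15003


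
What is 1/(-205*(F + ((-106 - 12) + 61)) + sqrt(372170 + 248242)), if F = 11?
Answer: 115/1076884 - sqrt(155103)/44152244 ≈ 9.7870e-5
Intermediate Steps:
1/(-205*(F + ((-106 - 12) + 61)) + sqrt(372170 + 248242)) = 1/(-205*(11 + ((-106 - 12) + 61)) + sqrt(372170 + 248242)) = 1/(-205*(11 + (-118 + 61)) + sqrt(620412)) = 1/(-205*(11 - 57) + 2*sqrt(155103)) = 1/(-205*(-46) + 2*sqrt(155103)) = 1/(9430 + 2*sqrt(155103))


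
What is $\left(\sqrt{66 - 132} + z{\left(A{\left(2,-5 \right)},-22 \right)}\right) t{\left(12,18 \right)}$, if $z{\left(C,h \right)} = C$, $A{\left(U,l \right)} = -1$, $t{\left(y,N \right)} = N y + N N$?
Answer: $-540 + 540 i \sqrt{66} \approx -540.0 + 4387.0 i$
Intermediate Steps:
$t{\left(y,N \right)} = N^{2} + N y$ ($t{\left(y,N \right)} = N y + N^{2} = N^{2} + N y$)
$\left(\sqrt{66 - 132} + z{\left(A{\left(2,-5 \right)},-22 \right)}\right) t{\left(12,18 \right)} = \left(\sqrt{66 - 132} - 1\right) 18 \left(18 + 12\right) = \left(\sqrt{-66} - 1\right) 18 \cdot 30 = \left(i \sqrt{66} - 1\right) 540 = \left(-1 + i \sqrt{66}\right) 540 = -540 + 540 i \sqrt{66}$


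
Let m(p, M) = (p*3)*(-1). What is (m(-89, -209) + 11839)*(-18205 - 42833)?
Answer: -738926028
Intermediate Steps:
m(p, M) = -3*p (m(p, M) = (3*p)*(-1) = -3*p)
(m(-89, -209) + 11839)*(-18205 - 42833) = (-3*(-89) + 11839)*(-18205 - 42833) = (267 + 11839)*(-61038) = 12106*(-61038) = -738926028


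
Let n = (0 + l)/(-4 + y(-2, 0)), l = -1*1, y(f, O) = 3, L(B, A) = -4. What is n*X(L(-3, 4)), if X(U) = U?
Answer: -4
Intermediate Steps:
l = -1
n = 1 (n = (0 - 1)/(-4 + 3) = -1/(-1) = -1*(-1) = 1)
n*X(L(-3, 4)) = 1*(-4) = -4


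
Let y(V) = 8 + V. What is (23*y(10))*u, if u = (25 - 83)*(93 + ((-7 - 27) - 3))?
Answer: -1344672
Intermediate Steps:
u = -3248 (u = -58*(93 + (-34 - 3)) = -58*(93 - 37) = -58*56 = -3248)
(23*y(10))*u = (23*(8 + 10))*(-3248) = (23*18)*(-3248) = 414*(-3248) = -1344672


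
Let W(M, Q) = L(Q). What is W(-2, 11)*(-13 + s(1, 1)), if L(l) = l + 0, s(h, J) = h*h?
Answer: -132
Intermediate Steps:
s(h, J) = h²
L(l) = l
W(M, Q) = Q
W(-2, 11)*(-13 + s(1, 1)) = 11*(-13 + 1²) = 11*(-13 + 1) = 11*(-12) = -132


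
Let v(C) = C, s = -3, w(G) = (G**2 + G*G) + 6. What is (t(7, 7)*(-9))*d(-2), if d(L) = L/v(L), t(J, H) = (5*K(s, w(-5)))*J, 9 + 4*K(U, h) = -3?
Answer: 945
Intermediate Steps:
w(G) = 6 + 2*G**2 (w(G) = (G**2 + G**2) + 6 = 2*G**2 + 6 = 6 + 2*G**2)
K(U, h) = -3 (K(U, h) = -9/4 + (1/4)*(-3) = -9/4 - 3/4 = -3)
t(J, H) = -15*J (t(J, H) = (5*(-3))*J = -15*J)
d(L) = 1 (d(L) = L/L = 1)
(t(7, 7)*(-9))*d(-2) = (-15*7*(-9))*1 = -105*(-9)*1 = 945*1 = 945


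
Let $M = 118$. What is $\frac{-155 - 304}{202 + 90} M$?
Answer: $- \frac{27081}{146} \approx -185.49$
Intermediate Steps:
$\frac{-155 - 304}{202 + 90} M = \frac{-155 - 304}{202 + 90} \cdot 118 = - \frac{459}{292} \cdot 118 = \left(-459\right) \frac{1}{292} \cdot 118 = \left(- \frac{459}{292}\right) 118 = - \frac{27081}{146}$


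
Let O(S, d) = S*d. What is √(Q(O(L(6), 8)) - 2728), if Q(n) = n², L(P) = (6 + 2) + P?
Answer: 2*√2454 ≈ 99.076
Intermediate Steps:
L(P) = 8 + P
√(Q(O(L(6), 8)) - 2728) = √(((8 + 6)*8)² - 2728) = √((14*8)² - 2728) = √(112² - 2728) = √(12544 - 2728) = √9816 = 2*√2454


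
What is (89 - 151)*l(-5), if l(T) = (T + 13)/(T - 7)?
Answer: 124/3 ≈ 41.333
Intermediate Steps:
l(T) = (13 + T)/(-7 + T)
(89 - 151)*l(-5) = (89 - 151)*((13 - 5)/(-7 - 5)) = -62*8/(-12) = -(-31)*8/6 = -62*(-⅔) = 124/3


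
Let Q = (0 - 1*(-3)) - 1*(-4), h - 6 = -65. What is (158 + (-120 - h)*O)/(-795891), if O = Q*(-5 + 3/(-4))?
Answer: -10453/3183564 ≈ -0.0032834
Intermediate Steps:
h = -59 (h = 6 - 65 = -59)
Q = 7 (Q = (0 + 3) + 4 = 3 + 4 = 7)
O = -161/4 (O = 7*(-5 + 3/(-4)) = 7*(-5 + 3*(-1/4)) = 7*(-5 - 3/4) = 7*(-23/4) = -161/4 ≈ -40.250)
(158 + (-120 - h)*O)/(-795891) = (158 + (-120 - 1*(-59))*(-161/4))/(-795891) = (158 + (-120 + 59)*(-161/4))*(-1/795891) = (158 - 61*(-161/4))*(-1/795891) = (158 + 9821/4)*(-1/795891) = (10453/4)*(-1/795891) = -10453/3183564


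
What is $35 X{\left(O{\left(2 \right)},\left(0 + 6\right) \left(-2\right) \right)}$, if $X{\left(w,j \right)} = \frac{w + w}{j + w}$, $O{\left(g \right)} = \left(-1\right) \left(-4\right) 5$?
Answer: $175$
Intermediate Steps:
$O{\left(g \right)} = 20$ ($O{\left(g \right)} = 4 \cdot 5 = 20$)
$X{\left(w,j \right)} = \frac{2 w}{j + w}$
$35 X{\left(O{\left(2 \right)},\left(0 + 6\right) \left(-2\right) \right)} = 35 \cdot 2 \cdot 20 \frac{1}{\left(0 + 6\right) \left(-2\right) + 20} = 35 \cdot 2 \cdot 20 \frac{1}{6 \left(-2\right) + 20} = 35 \cdot 2 \cdot 20 \frac{1}{-12 + 20} = 35 \cdot 2 \cdot 20 \cdot \frac{1}{8} = 35 \cdot 5 = 175$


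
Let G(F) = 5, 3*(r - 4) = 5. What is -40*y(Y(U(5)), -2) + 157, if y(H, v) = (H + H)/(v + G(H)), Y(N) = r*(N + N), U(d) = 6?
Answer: -4969/3 ≈ -1656.3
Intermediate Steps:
r = 17/3 (r = 4 + (⅓)*5 = 4 + 5/3 = 17/3 ≈ 5.6667)
Y(N) = 34*N/3 (Y(N) = 17*(N + N)/3 = 17*(2*N)/3 = 34*N/3)
y(H, v) = 2*H/(5 + v) (y(H, v) = (H + H)/(v + 5) = (2*H)/(5 + v) = 2*H/(5 + v))
-40*y(Y(U(5)), -2) + 157 = -80*(34/3)*6/(5 - 2) + 157 = -80*68/3 + 157 = -40*136/3 + 157 = -5440/3 + 157 = -4969/3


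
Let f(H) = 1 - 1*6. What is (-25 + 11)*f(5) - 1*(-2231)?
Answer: 2301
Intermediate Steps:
f(H) = -5 (f(H) = 1 - 6 = -5)
(-25 + 11)*f(5) - 1*(-2231) = (-25 + 11)*(-5) - 1*(-2231) = -14*(-5) + 2231 = 70 + 2231 = 2301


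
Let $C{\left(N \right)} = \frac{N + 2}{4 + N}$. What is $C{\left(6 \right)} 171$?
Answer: $\frac{684}{5} \approx 136.8$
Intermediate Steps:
$C{\left(N \right)} = \frac{2 + N}{4 + N}$
$C{\left(6 \right)} 171 = \frac{2 + 6}{4 + 6} \cdot 171 = \frac{1}{10} \cdot 8 \cdot 171 = \frac{4}{5} \cdot 171 = \frac{684}{5}$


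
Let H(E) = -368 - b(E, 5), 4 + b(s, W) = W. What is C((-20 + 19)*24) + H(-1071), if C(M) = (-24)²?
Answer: 207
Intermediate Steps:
b(s, W) = -4 + W
C(M) = 576
H(E) = -369 (H(E) = -368 - (-4 + 5) = -368 - 1*1 = -368 - 1 = -369)
C((-20 + 19)*24) + H(-1071) = 576 - 369 = 207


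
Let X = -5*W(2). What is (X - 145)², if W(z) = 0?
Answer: 21025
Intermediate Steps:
X = 0 (X = -5*0 = 0)
(X - 145)² = (0 - 145)² = (-145)² = 21025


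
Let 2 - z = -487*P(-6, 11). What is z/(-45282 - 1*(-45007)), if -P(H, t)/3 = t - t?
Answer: -2/275 ≈ -0.0072727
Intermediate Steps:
P(H, t) = 0 (P(H, t) = -3*(t - t) = -3*0 = 0)
z = 2 (z = 2 - (-487)*0 = 2 - 1*0 = 2 + 0 = 2)
z/(-45282 - 1*(-45007)) = 2/(-45282 - 1*(-45007)) = 2/(-45282 + 45007) = 2/(-275) = 2*(-1/275) = -2/275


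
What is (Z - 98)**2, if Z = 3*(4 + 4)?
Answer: 5476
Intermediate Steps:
Z = 24 (Z = 3*8 = 24)
(Z - 98)**2 = (24 - 98)**2 = (-74)**2 = 5476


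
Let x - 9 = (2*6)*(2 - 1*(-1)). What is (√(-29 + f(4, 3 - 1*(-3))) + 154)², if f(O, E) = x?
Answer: 24964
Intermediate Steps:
x = 45 (x = 9 + (2*6)*(2 - 1*(-1)) = 9 + 12*(2 + 1) = 9 + 12*3 = 9 + 36 = 45)
f(O, E) = 45
(√(-29 + f(4, 3 - 1*(-3))) + 154)² = (√(-29 + 45) + 154)² = (√16 + 154)² = (4 + 154)² = 158² = 24964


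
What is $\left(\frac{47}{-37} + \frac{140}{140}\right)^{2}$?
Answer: $\frac{100}{1369} \approx 0.073046$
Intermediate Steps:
$\left(\frac{47}{-37} + \frac{140}{140}\right)^{2} = \left(47 \left(- \frac{1}{37}\right) + 140 \cdot \frac{1}{140}\right)^{2} = \left(- \frac{47}{37} + 1\right)^{2} = \left(- \frac{10}{37}\right)^{2} = \frac{100}{1369}$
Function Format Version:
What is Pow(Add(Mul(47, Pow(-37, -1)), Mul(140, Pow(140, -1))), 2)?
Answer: Rational(100, 1369) ≈ 0.073046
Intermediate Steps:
Pow(Add(Mul(47, Pow(-37, -1)), Mul(140, Pow(140, -1))), 2) = Pow(Add(Mul(47, Rational(-1, 37)), Mul(140, Rational(1, 140))), 2) = Pow(Add(Rational(-47, 37), 1), 2) = Pow(Rational(-10, 37), 2) = Rational(100, 1369)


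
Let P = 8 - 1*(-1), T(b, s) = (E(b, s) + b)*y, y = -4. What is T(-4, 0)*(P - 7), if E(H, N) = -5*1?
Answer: 72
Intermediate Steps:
E(H, N) = -5
T(b, s) = 20 - 4*b (T(b, s) = (-5 + b)*(-4) = 20 - 4*b)
P = 9 (P = 8 + 1 = 9)
T(-4, 0)*(P - 7) = (20 - 4*(-4))*(9 - 7) = (20 + 16)*2 = 36*2 = 72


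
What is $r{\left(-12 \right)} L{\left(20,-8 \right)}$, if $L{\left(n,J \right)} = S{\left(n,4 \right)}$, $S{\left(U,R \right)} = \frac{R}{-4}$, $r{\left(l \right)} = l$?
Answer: $12$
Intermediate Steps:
$S{\left(U,R \right)} = - \frac{R}{4}$ ($S{\left(U,R \right)} = R \left(- \frac{1}{4}\right) = - \frac{R}{4}$)
$L{\left(n,J \right)} = -1$ ($L{\left(n,J \right)} = \left(- \frac{1}{4}\right) 4 = -1$)
$r{\left(-12 \right)} L{\left(20,-8 \right)} = \left(-12\right) \left(-1\right) = 12$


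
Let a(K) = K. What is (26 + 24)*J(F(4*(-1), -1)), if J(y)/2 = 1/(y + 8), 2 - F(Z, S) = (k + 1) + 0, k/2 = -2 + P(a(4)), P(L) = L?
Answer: 20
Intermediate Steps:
k = 4 (k = 2*(-2 + 4) = 2*2 = 4)
F(Z, S) = -3 (F(Z, S) = 2 - ((4 + 1) + 0) = 2 - (5 + 0) = 2 - 1*5 = 2 - 5 = -3)
J(y) = 2/(8 + y) (J(y) = 2/(y + 8) = 2/(8 + y))
(26 + 24)*J(F(4*(-1), -1)) = (26 + 24)*(2/(8 - 3)) = 50*(2/5) = 20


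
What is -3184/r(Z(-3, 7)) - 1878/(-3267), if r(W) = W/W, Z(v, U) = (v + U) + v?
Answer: -3466750/1089 ≈ -3183.4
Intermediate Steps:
Z(v, U) = U + 2*v (Z(v, U) = (U + v) + v = U + 2*v)
r(W) = 1
-3184/r(Z(-3, 7)) - 1878/(-3267) = -3184/1 - 1878/(-3267) = -3184*1 - 1878*(-1/3267) = -3184 + 626/1089 = -3466750/1089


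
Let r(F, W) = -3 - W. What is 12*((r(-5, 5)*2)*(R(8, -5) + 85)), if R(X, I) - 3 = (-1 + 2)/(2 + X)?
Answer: -84576/5 ≈ -16915.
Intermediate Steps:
R(X, I) = 3 + 1/(2 + X) (R(X, I) = 3 + (-1 + 2)/(2 + X) = 3 + 1/(2 + X))
12*((r(-5, 5)*2)*(R(8, -5) + 85)) = 12*(((-3 - 1*5)*2)*((7 + 3*8)/(2 + 8) + 85)) = 12*(((-3 - 5)*2)*((7 + 24)/10 + 85)) = 12*((-8*2)*((1/10)*31 + 85)) = 12*(-16*(31/10 + 85)) = 12*(-16*881/10) = 12*(-7048/5) = -84576/5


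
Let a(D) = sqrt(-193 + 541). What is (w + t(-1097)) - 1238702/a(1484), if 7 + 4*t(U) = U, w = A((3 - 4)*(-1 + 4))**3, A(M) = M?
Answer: -303 - 619351*sqrt(87)/87 ≈ -66704.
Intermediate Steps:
w = -27 (w = ((3 - 4)*(-1 + 4))**3 = (-1*3)**3 = (-3)**3 = -27)
t(U) = -7/4 + U/4
a(D) = 2*sqrt(87) (a(D) = sqrt(348) = 2*sqrt(87))
(w + t(-1097)) - 1238702/a(1484) = (-27 + (-7/4 + (1/4)*(-1097))) - 1238702*sqrt(87)/174 = (-27 + (-7/4 - 1097/4)) - 619351*sqrt(87)/87 = (-27 - 276) - 619351*sqrt(87)/87 = -303 - 619351*sqrt(87)/87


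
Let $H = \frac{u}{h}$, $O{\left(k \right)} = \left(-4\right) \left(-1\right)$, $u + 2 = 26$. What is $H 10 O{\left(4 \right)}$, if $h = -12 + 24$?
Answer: $80$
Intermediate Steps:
$u = 24$ ($u = -2 + 26 = 24$)
$h = 12$
$O{\left(k \right)} = 4$
$H = 2$ ($H = \frac{24}{12} = 24 \cdot \frac{1}{12} = 2$)
$H 10 O{\left(4 \right)} = 2 \cdot 10 \cdot 4 = 20 \cdot 4 = 80$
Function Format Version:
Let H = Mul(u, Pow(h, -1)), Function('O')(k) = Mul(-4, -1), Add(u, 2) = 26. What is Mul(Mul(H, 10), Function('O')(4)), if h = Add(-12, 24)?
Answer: 80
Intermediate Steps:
u = 24 (u = Add(-2, 26) = 24)
h = 12
Function('O')(k) = 4
H = 2 (H = Mul(24, Pow(12, -1)) = Mul(24, Rational(1, 12)) = 2)
Mul(Mul(H, 10), Function('O')(4)) = Mul(Mul(2, 10), 4) = Mul(20, 4) = 80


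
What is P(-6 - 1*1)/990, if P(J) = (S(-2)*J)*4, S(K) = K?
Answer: 28/495 ≈ 0.056566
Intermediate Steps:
P(J) = -8*J (P(J) = -2*J*4 = -8*J)
P(-6 - 1*1)/990 = -8*(-6 - 1*1)/990 = -8*(-6 - 1)*(1/990) = -8*(-7)*(1/990) = 56*(1/990) = 28/495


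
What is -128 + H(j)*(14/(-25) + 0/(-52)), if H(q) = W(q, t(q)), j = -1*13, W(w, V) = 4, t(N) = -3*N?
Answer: -3256/25 ≈ -130.24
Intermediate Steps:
j = -13
H(q) = 4
-128 + H(j)*(14/(-25) + 0/(-52)) = -128 + 4*(14/(-25) + 0/(-52)) = -128 + 4*(14*(-1/25) + 0*(-1/52)) = -128 + 4*(-14/25 + 0) = -128 + 4*(-14/25) = -128 - 56/25 = -3256/25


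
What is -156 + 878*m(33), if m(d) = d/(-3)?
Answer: -9814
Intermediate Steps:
m(d) = -d/3 (m(d) = d*(-1/3) = -d/3)
-156 + 878*m(33) = -156 + 878*(-1/3*33) = -156 + 878*(-11) = -156 - 9658 = -9814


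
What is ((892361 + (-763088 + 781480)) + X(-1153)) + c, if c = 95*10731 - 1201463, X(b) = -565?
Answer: 728170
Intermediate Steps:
c = -182018 (c = 1019445 - 1201463 = -182018)
((892361 + (-763088 + 781480)) + X(-1153)) + c = ((892361 + (-763088 + 781480)) - 565) - 182018 = ((892361 + 18392) - 565) - 182018 = (910753 - 565) - 182018 = 910188 - 182018 = 728170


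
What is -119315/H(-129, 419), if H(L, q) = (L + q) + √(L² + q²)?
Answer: 17300675/54051 - 119315*√192202/108102 ≈ -163.80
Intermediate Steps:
H(L, q) = L + q + √(L² + q²)
-119315/H(-129, 419) = -119315/(-129 + 419 + √((-129)² + 419²)) = -119315/(-129 + 419 + √(16641 + 175561)) = -119315/(-129 + 419 + √192202) = -119315/(290 + √192202)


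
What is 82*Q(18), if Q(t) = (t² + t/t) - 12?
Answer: 25666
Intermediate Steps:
Q(t) = -11 + t² (Q(t) = (t² + 1) - 12 = (1 + t²) - 12 = -11 + t²)
82*Q(18) = 82*(-11 + 18²) = 82*(-11 + 324) = 82*313 = 25666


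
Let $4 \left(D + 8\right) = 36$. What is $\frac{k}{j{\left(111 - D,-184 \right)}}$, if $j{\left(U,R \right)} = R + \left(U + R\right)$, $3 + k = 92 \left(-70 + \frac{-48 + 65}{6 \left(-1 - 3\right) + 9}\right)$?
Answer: $\frac{98209}{3870} \approx 25.377$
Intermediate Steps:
$D = 1$ ($D = -8 + \frac{1}{4} \cdot 36 = -8 + 9 = 1$)
$k = - \frac{98209}{15}$ ($k = -3 + 92 \left(-70 + \frac{-48 + 65}{6 \left(-1 - 3\right) + 9}\right) = -3 + 92 \left(-70 + \frac{17}{6 \left(-4\right) + 9}\right) = -3 + 92 \left(-70 + \frac{17}{-24 + 9}\right) = -3 + 92 \left(-70 + \frac{17}{-15}\right) = -3 + 92 \left(-70 + 17 \left(- \frac{1}{15}\right)\right) = -3 + 92 \left(-70 - \frac{17}{15}\right) = -3 + 92 \left(- \frac{1067}{15}\right) = -3 - \frac{98164}{15} = - \frac{98209}{15} \approx -6547.3$)
$j{\left(U,R \right)} = U + 2 R$ ($j{\left(U,R \right)} = R + \left(R + U\right) = U + 2 R$)
$\frac{k}{j{\left(111 - D,-184 \right)}} = - \frac{98209}{15 \left(\left(111 - 1\right) + 2 \left(-184\right)\right)} = - \frac{98209}{15 \left(\left(111 - 1\right) - 368\right)} = - \frac{98209}{15 \left(110 - 368\right)} = - \frac{98209}{15 \left(-258\right)} = \left(- \frac{98209}{15}\right) \left(- \frac{1}{258}\right) = \frac{98209}{3870}$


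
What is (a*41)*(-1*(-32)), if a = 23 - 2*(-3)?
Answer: 38048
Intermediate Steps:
a = 29 (a = 23 + 6 = 29)
(a*41)*(-1*(-32)) = (29*41)*(-1*(-32)) = 1189*32 = 38048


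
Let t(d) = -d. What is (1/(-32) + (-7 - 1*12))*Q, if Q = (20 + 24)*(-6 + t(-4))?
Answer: 6699/4 ≈ 1674.8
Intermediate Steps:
Q = -88 (Q = (20 + 24)*(-6 - 1*(-4)) = 44*(-6 + 4) = 44*(-2) = -88)
(1/(-32) + (-7 - 1*12))*Q = (1/(-32) + (-7 - 1*12))*(-88) = (-1/32 + (-7 - 12))*(-88) = (-1/32 - 19)*(-88) = -609/32*(-88) = 6699/4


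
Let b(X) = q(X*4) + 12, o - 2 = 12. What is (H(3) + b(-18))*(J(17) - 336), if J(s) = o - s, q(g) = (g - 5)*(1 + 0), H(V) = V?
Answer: 21018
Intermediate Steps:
o = 14 (o = 2 + 12 = 14)
q(g) = -5 + g (q(g) = (-5 + g)*1 = -5 + g)
J(s) = 14 - s
b(X) = 7 + 4*X (b(X) = (-5 + X*4) + 12 = (-5 + 4*X) + 12 = 7 + 4*X)
(H(3) + b(-18))*(J(17) - 336) = (3 + (7 + 4*(-18)))*((14 - 1*17) - 336) = (3 + (7 - 72))*((14 - 17) - 336) = (3 - 65)*(-3 - 336) = -62*(-339) = 21018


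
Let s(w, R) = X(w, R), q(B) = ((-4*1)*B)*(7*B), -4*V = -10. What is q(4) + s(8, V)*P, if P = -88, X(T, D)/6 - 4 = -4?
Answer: -448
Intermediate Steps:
V = 5/2 (V = -1/4*(-10) = 5/2 ≈ 2.5000)
q(B) = -28*B**2 (q(B) = (-4*B)*(7*B) = -28*B**2)
X(T, D) = 0 (X(T, D) = 24 + 6*(-4) = 24 - 24 = 0)
s(w, R) = 0
q(4) + s(8, V)*P = -28*4**2 + 0*(-88) = -28*16 + 0 = -448 + 0 = -448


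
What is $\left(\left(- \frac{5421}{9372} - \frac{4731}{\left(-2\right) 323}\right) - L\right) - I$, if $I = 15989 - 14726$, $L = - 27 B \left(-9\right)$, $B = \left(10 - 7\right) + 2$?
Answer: $- \frac{131243405}{53108} \approx -2471.3$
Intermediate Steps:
$B = 5$ ($B = 3 + 2 = 5$)
$L = 1215$ ($L = \left(-27\right) 5 \left(-9\right) = \left(-135\right) \left(-9\right) = 1215$)
$I = 1263$ ($I = 15989 - 14726 = 1263$)
$\left(\left(- \frac{5421}{9372} - \frac{4731}{\left(-2\right) 323}\right) - L\right) - I = \left(\left(- \frac{5421}{9372} - \frac{4731}{\left(-2\right) 323}\right) - 1215\right) - 1263 = \left(\left(\left(-5421\right) \frac{1}{9372} - \frac{4731}{-646}\right) - 1215\right) - 1263 = \left(\left(- \frac{1807}{3124} - - \frac{249}{34}\right) - 1215\right) - 1263 = \left(\left(- \frac{1807}{3124} + \frac{249}{34}\right) - 1215\right) - 1263 = \left(\frac{358219}{53108} - 1215\right) - 1263 = - \frac{64168001}{53108} - 1263 = - \frac{131243405}{53108}$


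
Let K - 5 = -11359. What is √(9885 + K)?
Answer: I*√1469 ≈ 38.328*I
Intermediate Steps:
K = -11354 (K = 5 - 11359 = -11354)
√(9885 + K) = √(9885 - 11354) = √(-1469) = I*√1469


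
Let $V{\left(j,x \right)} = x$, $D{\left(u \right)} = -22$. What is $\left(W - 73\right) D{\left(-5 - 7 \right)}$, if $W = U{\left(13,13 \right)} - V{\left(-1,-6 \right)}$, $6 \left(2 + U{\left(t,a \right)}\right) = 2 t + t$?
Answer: $1375$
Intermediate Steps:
$U{\left(t,a \right)} = -2 + \frac{t}{2}$ ($U{\left(t,a \right)} = -2 + \frac{2 t + t}{6} = -2 + \frac{3 t}{6} = -2 + \frac{t}{2}$)
$W = \frac{21}{2}$ ($W = \left(-2 + \frac{1}{2} \cdot 13\right) - -6 = \left(-2 + \frac{13}{2}\right) + 6 = \frac{9}{2} + 6 = \frac{21}{2} \approx 10.5$)
$\left(W - 73\right) D{\left(-5 - 7 \right)} = \left(\frac{21}{2} - 73\right) \left(-22\right) = \left(- \frac{125}{2}\right) \left(-22\right) = 1375$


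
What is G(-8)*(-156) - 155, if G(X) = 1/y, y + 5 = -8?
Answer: -143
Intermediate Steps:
y = -13 (y = -5 - 8 = -13)
G(X) = -1/13 (G(X) = 1/(-13) = -1/13)
G(-8)*(-156) - 155 = -1/13*(-156) - 155 = 12 - 155 = -143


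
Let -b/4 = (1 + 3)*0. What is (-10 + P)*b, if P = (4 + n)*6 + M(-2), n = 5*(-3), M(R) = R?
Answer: 0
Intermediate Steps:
b = 0 (b = -4*(1 + 3)*0 = -16*0 = -4*0 = 0)
n = -15
P = -68 (P = (4 - 15)*6 - 2 = -11*6 - 2 = -66 - 2 = -68)
(-10 + P)*b = (-10 - 68)*0 = -78*0 = 0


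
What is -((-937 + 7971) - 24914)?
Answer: 17880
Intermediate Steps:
-((-937 + 7971) - 24914) = -(7034 - 24914) = -1*(-17880) = 17880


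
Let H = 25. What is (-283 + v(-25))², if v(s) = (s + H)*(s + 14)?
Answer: 80089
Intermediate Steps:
v(s) = (14 + s)*(25 + s) (v(s) = (s + 25)*(s + 14) = (25 + s)*(14 + s) = (14 + s)*(25 + s))
(-283 + v(-25))² = (-283 + (350 + (-25)² + 39*(-25)))² = (-283 + (350 + 625 - 975))² = (-283 + 0)² = (-283)² = 80089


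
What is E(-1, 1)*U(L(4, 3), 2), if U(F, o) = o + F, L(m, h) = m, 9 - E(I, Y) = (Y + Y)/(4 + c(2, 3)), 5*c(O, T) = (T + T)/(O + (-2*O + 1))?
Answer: 348/7 ≈ 49.714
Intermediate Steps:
c(O, T) = 2*T/(5*(1 - O)) (c(O, T) = ((T + T)/(O + (-2*O + 1)))/5 = ((2*T)/(O + (1 - 2*O)))/5 = ((2*T)/(1 - O))/5 = (2*T/(1 - O))/5 = 2*T/(5*(1 - O)))
E(I, Y) = 9 - 5*Y/7 (E(I, Y) = 9 - (Y + Y)/(4 - 2*3/(-5 + 5*2)) = 9 - 2*Y/(4 - 2*3/(-5 + 10)) = 9 - 2*Y/(4 - 2*3/5) = 9 - 2*Y/(4 - 2*3*1/5) = 9 - 2*Y/(4 - 6/5) = 9 - 2*Y/14/5 = 9 - 2*Y*5/14 = 9 - 5*Y/7)
U(F, o) = F + o
E(-1, 1)*U(L(4, 3), 2) = (9 - 5/7*1)*(4 + 2) = (9 - 5/7)*6 = (58/7)*6 = 348/7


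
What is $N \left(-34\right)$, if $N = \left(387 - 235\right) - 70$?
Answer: $-2788$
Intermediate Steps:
$N = 82$ ($N = 152 - 70 = 82$)
$N \left(-34\right) = 82 \left(-34\right) = -2788$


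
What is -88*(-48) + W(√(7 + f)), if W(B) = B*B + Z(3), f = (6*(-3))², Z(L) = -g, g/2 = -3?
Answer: 4561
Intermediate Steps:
g = -6 (g = 2*(-3) = -6)
Z(L) = 6 (Z(L) = -1*(-6) = 6)
f = 324 (f = (-18)² = 324)
W(B) = 6 + B² (W(B) = B*B + 6 = B² + 6 = 6 + B²)
-88*(-48) + W(√(7 + f)) = -88*(-48) + (6 + (√(7 + 324))²) = 4224 + (6 + (√331)²) = 4224 + (6 + 331) = 4224 + 337 = 4561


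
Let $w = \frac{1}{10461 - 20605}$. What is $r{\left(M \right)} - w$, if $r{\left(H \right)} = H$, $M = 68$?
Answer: $\frac{689793}{10144} \approx 68.0$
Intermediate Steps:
$w = - \frac{1}{10144}$ ($w = \frac{1}{-10144} = - \frac{1}{10144} \approx -9.858 \cdot 10^{-5}$)
$r{\left(M \right)} - w = 68 - - \frac{1}{10144} = 68 + \frac{1}{10144} = \frac{689793}{10144}$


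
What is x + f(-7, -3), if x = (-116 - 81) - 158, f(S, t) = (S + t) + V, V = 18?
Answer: -347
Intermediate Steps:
f(S, t) = 18 + S + t (f(S, t) = (S + t) + 18 = 18 + S + t)
x = -355 (x = -197 - 158 = -355)
x + f(-7, -3) = -355 + (18 - 7 - 3) = -355 + 8 = -347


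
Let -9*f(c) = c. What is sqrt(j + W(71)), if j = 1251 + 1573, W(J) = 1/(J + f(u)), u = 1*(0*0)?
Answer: sqrt(14235855)/71 ≈ 53.141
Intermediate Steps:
u = 0 (u = 1*0 = 0)
f(c) = -c/9
W(J) = 1/J (W(J) = 1/(J - 1/9*0) = 1/(J + 0) = 1/J)
j = 2824
sqrt(j + W(71)) = sqrt(2824 + 1/71) = sqrt(200505/71) = sqrt(14235855)/71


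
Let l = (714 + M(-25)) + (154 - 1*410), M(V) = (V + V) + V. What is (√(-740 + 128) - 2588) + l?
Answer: -2205 + 6*I*√17 ≈ -2205.0 + 24.739*I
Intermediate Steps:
M(V) = 3*V (M(V) = 2*V + V = 3*V)
l = 383 (l = (714 + 3*(-25)) + (154 - 1*410) = (714 - 75) + (154 - 410) = 639 - 256 = 383)
(√(-740 + 128) - 2588) + l = (√(-740 + 128) - 2588) + 383 = (√(-612) - 2588) + 383 = (6*I*√17 - 2588) + 383 = (-2588 + 6*I*√17) + 383 = -2205 + 6*I*√17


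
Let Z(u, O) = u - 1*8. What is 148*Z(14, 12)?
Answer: 888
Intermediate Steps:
Z(u, O) = -8 + u (Z(u, O) = u - 8 = -8 + u)
148*Z(14, 12) = 148*(-8 + 14) = 148*6 = 888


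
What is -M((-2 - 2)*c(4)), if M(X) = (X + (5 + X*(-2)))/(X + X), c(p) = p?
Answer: 21/32 ≈ 0.65625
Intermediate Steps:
M(X) = (5 - X)/(2*X) (M(X) = (X + (5 - 2*X))/((2*X)) = (5 - X)*(1/(2*X)) = (5 - X)/(2*X))
-M((-2 - 2)*c(4)) = -(5 - (-2 - 2)*4)/(2*((-2 - 2)*4)) = -(5 - (-4)*4)/(2*((-4*4))) = -(5 - 1*(-16))/(2*(-16)) = -(-1)*(5 + 16)/(2*16) = -(-1)*21/(2*16) = -1*(-21/32) = 21/32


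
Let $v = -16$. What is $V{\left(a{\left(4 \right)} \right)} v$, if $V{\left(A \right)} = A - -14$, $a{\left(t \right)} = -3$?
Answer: $-176$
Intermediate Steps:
$V{\left(A \right)} = 14 + A$ ($V{\left(A \right)} = A + 14 = 14 + A$)
$V{\left(a{\left(4 \right)} \right)} v = \left(14 - 3\right) \left(-16\right) = 11 \left(-16\right) = -176$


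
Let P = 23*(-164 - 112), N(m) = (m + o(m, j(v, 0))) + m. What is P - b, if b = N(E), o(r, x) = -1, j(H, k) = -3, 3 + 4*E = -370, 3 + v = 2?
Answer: -12321/2 ≈ -6160.5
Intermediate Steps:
v = -1 (v = -3 + 2 = -1)
E = -373/4 (E = -3/4 + (1/4)*(-370) = -3/4 - 185/2 = -373/4 ≈ -93.250)
N(m) = -1 + 2*m (N(m) = (m - 1) + m = (-1 + m) + m = -1 + 2*m)
b = -375/2 (b = -1 + 2*(-373/4) = -1 - 373/2 = -375/2 ≈ -187.50)
P = -6348 (P = 23*(-276) = -6348)
P - b = -6348 - 1*(-375/2) = -6348 + 375/2 = -12321/2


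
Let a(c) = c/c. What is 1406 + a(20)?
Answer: 1407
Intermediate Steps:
a(c) = 1
1406 + a(20) = 1406 + 1 = 1407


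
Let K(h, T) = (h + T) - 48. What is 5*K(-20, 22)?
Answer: -230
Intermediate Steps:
K(h, T) = -48 + T + h (K(h, T) = (T + h) - 48 = -48 + T + h)
5*K(-20, 22) = 5*(-48 + 22 - 20) = 5*(-46) = -230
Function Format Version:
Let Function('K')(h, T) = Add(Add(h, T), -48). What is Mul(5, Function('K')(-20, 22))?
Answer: -230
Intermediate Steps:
Function('K')(h, T) = Add(-48, T, h) (Function('K')(h, T) = Add(Add(T, h), -48) = Add(-48, T, h))
Mul(5, Function('K')(-20, 22)) = Mul(5, Add(-48, 22, -20)) = Mul(5, -46) = -230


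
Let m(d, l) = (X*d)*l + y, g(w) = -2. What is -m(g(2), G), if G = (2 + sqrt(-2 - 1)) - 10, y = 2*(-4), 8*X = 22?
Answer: -36 + 11*I*sqrt(3)/2 ≈ -36.0 + 9.5263*I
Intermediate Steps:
X = 11/4 (X = (1/8)*22 = 11/4 ≈ 2.7500)
y = -8
G = -8 + I*sqrt(3) (G = (2 + sqrt(-3)) - 10 = (2 + I*sqrt(3)) - 10 = -8 + I*sqrt(3) ≈ -8.0 + 1.732*I)
m(d, l) = -8 + 11*d*l/4 (m(d, l) = (11*d/4)*l - 8 = 11*d*l/4 - 8 = -8 + 11*d*l/4)
-m(g(2), G) = -(-8 + (11/4)*(-2)*(-8 + I*sqrt(3))) = -(-8 + (44 - 11*I*sqrt(3)/2)) = -(36 - 11*I*sqrt(3)/2) = -36 + 11*I*sqrt(3)/2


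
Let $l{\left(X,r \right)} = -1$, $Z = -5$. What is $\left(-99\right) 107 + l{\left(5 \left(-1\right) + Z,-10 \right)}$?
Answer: $-10594$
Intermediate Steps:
$\left(-99\right) 107 + l{\left(5 \left(-1\right) + Z,-10 \right)} = \left(-99\right) 107 - 1 = -10593 - 1 = -10594$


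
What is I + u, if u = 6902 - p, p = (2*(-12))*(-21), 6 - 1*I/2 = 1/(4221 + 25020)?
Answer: 187434808/29241 ≈ 6410.0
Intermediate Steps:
I = 350890/29241 (I = 12 - 2/(4221 + 25020) = 12 - 2/29241 = 350890/29241 ≈ 12.000)
p = 504 (p = -24*(-21) = 504)
u = 6398 (u = 6902 - 1*504 = 6902 - 504 = 6398)
I + u = 350890/29241 + 6398 = 187434808/29241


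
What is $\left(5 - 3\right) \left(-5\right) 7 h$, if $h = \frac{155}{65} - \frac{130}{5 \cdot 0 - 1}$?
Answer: $- \frac{120470}{13} \approx -9266.9$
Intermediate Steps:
$h = \frac{1721}{13}$ ($h = 155 \cdot \frac{1}{65} - \frac{130}{0 - 1} = \frac{31}{13} - \frac{130}{-1} = \frac{31}{13} - -130 = \frac{31}{13} + 130 = \frac{1721}{13} \approx 132.38$)
$\left(5 - 3\right) \left(-5\right) 7 h = \left(5 - 3\right) \left(-5\right) 7 \cdot \frac{1721}{13} = 2 \left(-5\right) 7 \cdot \frac{1721}{13} = \left(-10\right) 7 \cdot \frac{1721}{13} = \left(-70\right) \frac{1721}{13} = - \frac{120470}{13}$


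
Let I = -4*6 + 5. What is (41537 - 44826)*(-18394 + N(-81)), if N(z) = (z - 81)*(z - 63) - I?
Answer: -16290417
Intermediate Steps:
I = -19 (I = -24 + 5 = -19)
N(z) = 19 + (-81 + z)*(-63 + z) (N(z) = (z - 81)*(z - 63) - 1*(-19) = (-81 + z)*(-63 + z) + 19 = 19 + (-81 + z)*(-63 + z))
(41537 - 44826)*(-18394 + N(-81)) = (41537 - 44826)*(-18394 + (5122 + (-81)² - 144*(-81))) = -3289*(-18394 + (5122 + 6561 + 11664)) = -3289*(-18394 + 23347) = -3289*4953 = -16290417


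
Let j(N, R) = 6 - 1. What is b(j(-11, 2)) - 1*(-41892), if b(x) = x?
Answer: 41897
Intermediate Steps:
j(N, R) = 5
b(j(-11, 2)) - 1*(-41892) = 5 - 1*(-41892) = 5 + 41892 = 41897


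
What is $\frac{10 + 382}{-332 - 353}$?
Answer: $- \frac{392}{685} \approx -0.57226$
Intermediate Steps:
$\frac{10 + 382}{-332 - 353} = \frac{392}{-685} = 392 \left(- \frac{1}{685}\right) = - \frac{392}{685}$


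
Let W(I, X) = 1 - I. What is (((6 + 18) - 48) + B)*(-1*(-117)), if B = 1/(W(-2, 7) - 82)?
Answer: -221949/79 ≈ -2809.5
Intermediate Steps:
B = -1/79 (B = 1/((1 - 1*(-2)) - 82) = 1/((1 + 2) - 82) = 1/(3 - 82) = 1/(-79) = -1/79 ≈ -0.012658)
(((6 + 18) - 48) + B)*(-1*(-117)) = (((6 + 18) - 48) - 1/79)*(-1*(-117)) = ((24 - 48) - 1/79)*117 = (-24 - 1/79)*117 = -1897/79*117 = -221949/79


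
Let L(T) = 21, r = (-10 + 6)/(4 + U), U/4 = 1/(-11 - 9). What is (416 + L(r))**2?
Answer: 190969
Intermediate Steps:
U = -1/5 (U = 4/(-11 - 9) = 4/(-20) = 4*(-1/20) = -1/5 ≈ -0.20000)
r = -20/19 (r = (-10 + 6)/(4 - 1/5) = -4/19/5 = -4*5/19 = -20/19 ≈ -1.0526)
(416 + L(r))**2 = (416 + 21)**2 = 437**2 = 190969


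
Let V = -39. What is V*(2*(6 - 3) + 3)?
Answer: -351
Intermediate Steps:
V*(2*(6 - 3) + 3) = -39*(2*(6 - 3) + 3) = -39*(2*3 + 3) = -39*(6 + 3) = -39*9 = -351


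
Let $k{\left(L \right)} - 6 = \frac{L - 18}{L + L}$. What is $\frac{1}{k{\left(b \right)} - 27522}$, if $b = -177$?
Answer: $- \frac{118}{3246823} \approx -3.6343 \cdot 10^{-5}$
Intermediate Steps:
$k{\left(L \right)} = 6 + \frac{-18 + L}{2 L}$ ($k{\left(L \right)} = 6 + \frac{L - 18}{L + L} = 6 + \frac{-18 + L}{2 L}$)
$\frac{1}{k{\left(b \right)} - 27522} = \frac{1}{\left(\frac{13}{2} - \frac{9}{-177}\right) - 27522} = \frac{1}{\left(\frac{13}{2} - - \frac{3}{59}\right) - 27522} = \frac{1}{\left(\frac{13}{2} + \frac{3}{59}\right) - 27522} = \frac{1}{\frac{773}{118} - 27522} = \frac{1}{- \frac{3246823}{118}} = - \frac{118}{3246823}$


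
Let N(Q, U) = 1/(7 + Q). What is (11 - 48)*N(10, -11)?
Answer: -37/17 ≈ -2.1765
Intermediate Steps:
(11 - 48)*N(10, -11) = (11 - 48)/(7 + 10) = -37/17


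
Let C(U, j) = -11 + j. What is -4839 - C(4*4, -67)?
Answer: -4761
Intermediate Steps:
-4839 - C(4*4, -67) = -4839 - (-11 - 67) = -4839 - 1*(-78) = -4839 + 78 = -4761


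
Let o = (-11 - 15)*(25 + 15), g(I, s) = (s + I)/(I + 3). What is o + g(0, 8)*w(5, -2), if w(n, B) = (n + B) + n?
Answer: -3056/3 ≈ -1018.7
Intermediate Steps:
w(n, B) = B + 2*n (w(n, B) = (B + n) + n = B + 2*n)
g(I, s) = (I + s)/(3 + I)
o = -1040 (o = -26*40 = -1040)
o + g(0, 8)*w(5, -2) = -1040 + ((0 + 8)/(3 + 0))*(-2 + 2*5) = -1040 + (8/3)*(-2 + 10) = -1040 + ((1/3)*8)*8 = -1040 + (8/3)*8 = -1040 + 64/3 = -3056/3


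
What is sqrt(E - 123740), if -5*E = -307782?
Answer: I*sqrt(1554590)/5 ≈ 249.37*I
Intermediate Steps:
E = 307782/5 (E = -1/5*(-307782) = 307782/5 ≈ 61556.)
sqrt(E - 123740) = sqrt(307782/5 - 123740) = sqrt(-310918/5) = I*sqrt(1554590)/5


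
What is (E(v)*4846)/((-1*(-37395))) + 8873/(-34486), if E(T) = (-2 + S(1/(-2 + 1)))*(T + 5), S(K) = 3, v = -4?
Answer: -164686679/1289603970 ≈ -0.12770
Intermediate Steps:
E(T) = 5 + T (E(T) = (-2 + 3)*(T + 5) = 1*(5 + T) = 5 + T)
(E(v)*4846)/((-1*(-37395))) + 8873/(-34486) = ((5 - 4)*4846)/((-1*(-37395))) + 8873/(-34486) = (1*4846)/37395 + 8873*(-1/34486) = 4846*(1/37395) - 8873/34486 = 4846/37395 - 8873/34486 = -164686679/1289603970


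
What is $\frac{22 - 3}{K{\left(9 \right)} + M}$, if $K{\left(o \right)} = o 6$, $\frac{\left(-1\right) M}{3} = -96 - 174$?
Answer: $\frac{19}{864} \approx 0.021991$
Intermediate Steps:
$M = 810$ ($M = - 3 \left(-96 - 174\right) = \left(-3\right) \left(-270\right) = 810$)
$K{\left(o \right)} = 6 o$
$\frac{22 - 3}{K{\left(9 \right)} + M} = \frac{22 - 3}{6 \cdot 9 + 810} = \frac{19}{54 + 810} = \frac{19}{864}$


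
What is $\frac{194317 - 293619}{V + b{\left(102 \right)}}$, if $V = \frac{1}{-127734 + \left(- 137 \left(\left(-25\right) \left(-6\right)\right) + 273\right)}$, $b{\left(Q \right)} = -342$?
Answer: $\frac{14697788322}{50619763} \approx 290.36$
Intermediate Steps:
$V = - \frac{1}{148011}$ ($V = \frac{1}{-127734 + \left(\left(-137\right) 150 + 273\right)} = \frac{1}{-127734 + \left(-20550 + 273\right)} = \frac{1}{-127734 - 20277} = \frac{1}{-148011} = - \frac{1}{148011} \approx -6.7563 \cdot 10^{-6}$)
$\frac{194317 - 293619}{V + b{\left(102 \right)}} = \frac{194317 - 293619}{- \frac{1}{148011} - 342} = - \frac{99302}{- \frac{50619763}{148011}} = \left(-99302\right) \left(- \frac{148011}{50619763}\right) = \frac{14697788322}{50619763}$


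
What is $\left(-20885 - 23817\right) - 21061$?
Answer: $-65763$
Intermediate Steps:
$\left(-20885 - 23817\right) - 21061 = -44702 - 21061 = -65763$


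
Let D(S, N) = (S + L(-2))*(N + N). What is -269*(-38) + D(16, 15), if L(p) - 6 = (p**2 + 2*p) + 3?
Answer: 10972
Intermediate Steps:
L(p) = 9 + p**2 + 2*p (L(p) = 6 + ((p**2 + 2*p) + 3) = 6 + (3 + p**2 + 2*p) = 9 + p**2 + 2*p)
D(S, N) = 2*N*(9 + S) (D(S, N) = (S + (9 + (-2)**2 + 2*(-2)))*(N + N) = (S + (9 + 4 - 4))*(2*N) = (S + 9)*(2*N) = (9 + S)*(2*N) = 2*N*(9 + S))
-269*(-38) + D(16, 15) = -269*(-38) + 2*15*(9 + 16) = 10222 + 2*15*25 = 10222 + 750 = 10972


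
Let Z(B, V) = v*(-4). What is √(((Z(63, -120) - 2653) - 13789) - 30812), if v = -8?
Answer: I*√47222 ≈ 217.31*I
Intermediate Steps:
Z(B, V) = 32 (Z(B, V) = -8*(-4) = 32)
√(((Z(63, -120) - 2653) - 13789) - 30812) = √(((32 - 2653) - 13789) - 30812) = √((-2621 - 13789) - 30812) = √(-16410 - 30812) = √(-47222) = I*√47222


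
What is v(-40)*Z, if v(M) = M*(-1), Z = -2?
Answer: -80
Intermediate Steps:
v(M) = -M
v(-40)*Z = -1*(-40)*(-2) = 40*(-2) = -80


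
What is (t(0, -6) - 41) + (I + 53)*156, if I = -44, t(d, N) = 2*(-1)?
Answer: 1361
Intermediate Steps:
t(d, N) = -2
(t(0, -6) - 41) + (I + 53)*156 = (-2 - 41) + (-44 + 53)*156 = -43 + 9*156 = -43 + 1404 = 1361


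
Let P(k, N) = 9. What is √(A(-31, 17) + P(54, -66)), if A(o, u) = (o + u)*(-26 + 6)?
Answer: 17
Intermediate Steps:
A(o, u) = -20*o - 20*u (A(o, u) = (o + u)*(-20) = -20*o - 20*u)
√(A(-31, 17) + P(54, -66)) = √((-20*(-31) - 20*17) + 9) = √((620 - 340) + 9) = √(280 + 9) = √289 = 17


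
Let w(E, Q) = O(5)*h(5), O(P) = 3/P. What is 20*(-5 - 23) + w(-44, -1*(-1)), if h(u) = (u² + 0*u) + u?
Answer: -542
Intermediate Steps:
h(u) = u + u² (h(u) = (u² + 0) + u = u² + u = u + u²)
w(E, Q) = 18 (w(E, Q) = (3/5)*(5*(1 + 5)) = (3*(⅕))*(5*6) = (⅗)*30 = 18)
20*(-5 - 23) + w(-44, -1*(-1)) = 20*(-5 - 23) + 18 = 20*(-28) + 18 = -560 + 18 = -542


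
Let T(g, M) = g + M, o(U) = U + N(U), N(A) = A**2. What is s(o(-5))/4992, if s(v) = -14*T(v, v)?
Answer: -35/312 ≈ -0.11218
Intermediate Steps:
o(U) = U + U**2
T(g, M) = M + g
s(v) = -28*v (s(v) = -14*(v + v) = -28*v)
s(o(-5))/4992 = -(-140)*(1 - 5)/4992 = -(-140)*(-4)*(1/4992) = -28*20*(1/4992) = -560*1/4992 = -35/312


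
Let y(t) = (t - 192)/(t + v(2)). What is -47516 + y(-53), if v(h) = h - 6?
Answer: -2708167/57 ≈ -47512.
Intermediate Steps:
v(h) = -6 + h
y(t) = (-192 + t)/(-4 + t) (y(t) = (t - 192)/(t + (-6 + 2)) = (-192 + t)/(t - 4) = (-192 + t)/(-4 + t))
-47516 + y(-53) = -47516 + (-192 - 53)/(-4 - 53) = -47516 - 245/(-57) = -47516 - 1/57*(-245) = -47516 + 245/57 = -2708167/57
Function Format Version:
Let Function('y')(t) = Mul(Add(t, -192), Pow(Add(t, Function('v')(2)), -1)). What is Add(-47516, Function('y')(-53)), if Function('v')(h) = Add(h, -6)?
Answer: Rational(-2708167, 57) ≈ -47512.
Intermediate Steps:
Function('v')(h) = Add(-6, h)
Function('y')(t) = Mul(Pow(Add(-4, t), -1), Add(-192, t)) (Function('y')(t) = Mul(Add(t, -192), Pow(Add(t, Add(-6, 2)), -1)) = Mul(Add(-192, t), Pow(Add(t, -4), -1)) = Mul(Add(-192, t), Pow(Add(-4, t), -1)) = Mul(Pow(Add(-4, t), -1), Add(-192, t)))
Add(-47516, Function('y')(-53)) = Add(-47516, Mul(Pow(Add(-4, -53), -1), Add(-192, -53))) = Add(-47516, Mul(Pow(-57, -1), -245)) = Add(-47516, Mul(Rational(-1, 57), -245)) = Add(-47516, Rational(245, 57)) = Rational(-2708167, 57)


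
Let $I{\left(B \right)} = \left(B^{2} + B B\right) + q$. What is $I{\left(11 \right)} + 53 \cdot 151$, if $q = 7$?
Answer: $8252$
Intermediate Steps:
$I{\left(B \right)} = 7 + 2 B^{2}$ ($I{\left(B \right)} = \left(B^{2} + B B\right) + 7 = \left(B^{2} + B^{2}\right) + 7 = 2 B^{2} + 7 = 7 + 2 B^{2}$)
$I{\left(11 \right)} + 53 \cdot 151 = \left(7 + 2 \cdot 11^{2}\right) + 53 \cdot 151 = \left(7 + 2 \cdot 121\right) + 8003 = \left(7 + 242\right) + 8003 = 249 + 8003 = 8252$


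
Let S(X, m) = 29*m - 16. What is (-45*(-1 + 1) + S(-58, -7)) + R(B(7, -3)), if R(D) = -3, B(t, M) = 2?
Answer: -222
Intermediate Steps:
S(X, m) = -16 + 29*m
(-45*(-1 + 1) + S(-58, -7)) + R(B(7, -3)) = (-45*(-1 + 1) + (-16 + 29*(-7))) - 3 = (-45*0 + (-16 - 203)) - 3 = (0 - 219) - 3 = -219 - 3 = -222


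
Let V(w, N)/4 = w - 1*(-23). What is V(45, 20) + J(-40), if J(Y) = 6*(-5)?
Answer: 242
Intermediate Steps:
V(w, N) = 92 + 4*w (V(w, N) = 4*(w - 1*(-23)) = 4*(w + 23) = 4*(23 + w) = 92 + 4*w)
J(Y) = -30
V(45, 20) + J(-40) = (92 + 4*45) - 30 = (92 + 180) - 30 = 272 - 30 = 242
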